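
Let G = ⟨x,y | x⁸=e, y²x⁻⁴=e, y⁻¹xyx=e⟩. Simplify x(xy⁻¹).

Compute x · (xy⁻¹) by multiplying left to right and reducing via the relations at each step:
  x · x = x²
  (x²) · y⁻¹ = x²y⁻¹

Answer: x²y⁻¹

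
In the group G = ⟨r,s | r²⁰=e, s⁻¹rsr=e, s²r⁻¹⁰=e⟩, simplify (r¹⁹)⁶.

Compute successive powers of (r¹⁹), reducing at each step:
  (r¹⁹)²: (r¹⁹) · r¹⁹ = r¹⁸
  (r¹⁹)³: (r¹⁸) · r¹⁹ = r¹⁷
  (r¹⁹)⁴: (r¹⁷) · r¹⁹ = r¹⁶
  (r¹⁹)⁵: (r¹⁶) · r¹⁹ = r¹⁵
  (r¹⁹)⁶: (r¹⁵) · r¹⁹ = r¹⁴

Answer: r¹⁴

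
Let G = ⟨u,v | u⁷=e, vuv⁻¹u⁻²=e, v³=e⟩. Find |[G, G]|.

G' = [G, G] is generated by all commutators. The generator-pair commutators are: [u, v] = u⁶.
The subgroup they normally generate is {e, u, u², u³, u⁴, u⁵, u⁶}, of order 7.
Check: |G/G'| = 21/7 = 3 is the order of the abelianisation.

Answer: 7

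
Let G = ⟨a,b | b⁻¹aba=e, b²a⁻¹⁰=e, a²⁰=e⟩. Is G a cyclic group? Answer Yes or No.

Every cyclic group is abelian. But a·b = ab while b·a = a⁹b⁻¹, so a·b ≠ b·a and G is not abelian. Hence G is not cyclic.

Answer: No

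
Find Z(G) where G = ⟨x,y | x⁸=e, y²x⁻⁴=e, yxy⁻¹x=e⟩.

An element z ∈ Z(G) iff z commutes with every generator.
For example x⁴ is central: (x⁴)·x = x⁵ = x·(x⁴); (x⁴)·y = y⁻¹ = y·(x⁴).
Whereas x ∉ Z(G) since x·y = xy ≠ x³y⁻¹ = y·x.
Checking each of the 16 elements this way gives Z(G) = {e, x⁴}, of order 2.

Answer: {e, x⁴}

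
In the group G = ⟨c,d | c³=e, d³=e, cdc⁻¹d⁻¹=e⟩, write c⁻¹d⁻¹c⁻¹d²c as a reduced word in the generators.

Multiply left to right, reducing at each step:
  (c²) · d⁻¹ = c²d²
  (c²d²) · c⁻¹ = cd²
  (cd²) · d² = cd
  (cd) · c = c²d

Answer: c²d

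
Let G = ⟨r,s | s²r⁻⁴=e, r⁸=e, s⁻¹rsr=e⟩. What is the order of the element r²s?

Compute successive powers until reaching e:
  (r²s)¹ = r²s, (r²s)² = r⁴, (r²s)³ = r²s⁻¹, (r²s)⁴ = e.
The smallest positive k with (r²s)ᵏ = e is 4.

Answer: 4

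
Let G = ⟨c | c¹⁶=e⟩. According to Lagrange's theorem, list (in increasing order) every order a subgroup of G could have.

|G| = 16 = 2⁴. By Lagrange's theorem the order of any subgroup divides 16; the divisors of 16 are 1, 2, 4, 8, 16.

Answer: 1, 2, 4, 8, 16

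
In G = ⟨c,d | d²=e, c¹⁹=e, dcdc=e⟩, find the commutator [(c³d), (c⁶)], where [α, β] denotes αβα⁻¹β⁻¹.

[(c³d), (c⁶)] = (c³d)·(c⁶)·(c³d)⁻¹·(c⁶)⁻¹.
  (c³d) · (c⁶) = c¹⁶d
  (c¹⁶d) · (c³d) = c¹³
  (c¹³) · (c¹³) = c⁷

Answer: c⁷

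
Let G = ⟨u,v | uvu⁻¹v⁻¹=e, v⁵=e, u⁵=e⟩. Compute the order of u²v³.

Compute successive powers until reaching e:
  (u²v³)¹ = u²v³, (u²v³)² = u⁴v, (u²v³)³ = uv⁴, (u²v³)⁴ = u³v², (u²v³)⁵ = e.
The smallest positive k with (u²v³)ᵏ = e is 5.

Answer: 5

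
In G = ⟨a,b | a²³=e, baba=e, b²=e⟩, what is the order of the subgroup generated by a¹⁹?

|⟨a¹⁹⟩| equals the order of a¹⁹. Compute successive powers until reaching e:
  (a¹⁹)¹ = a¹⁹, (a¹⁹)² = a¹⁵, (a¹⁹)³ = a¹¹, (a¹⁹)⁴ = a⁷, (a¹⁹)⁵ = a³, (a¹⁹)⁶ = a²², (a¹⁹)⁷ = a¹⁸, (a¹⁹)⁸ = a¹⁴, (a¹⁹)⁹ = a¹⁰, (a¹⁹)¹⁰ = a⁶, (a¹⁹)¹¹ = a², (a¹⁹)¹² = a²¹, (a¹⁹)¹³ = a¹⁷, (a¹⁹)¹⁴ = a¹³, (a¹⁹)¹⁵ = a⁹, (a¹⁹)¹⁶ = a⁵, (a¹⁹)¹⁷ = a, (a¹⁹)¹⁸ = a²⁰, (a¹⁹)¹⁹ = a¹⁶, (a¹⁹)²⁰ = a¹², (a¹⁹)²¹ = a⁸, (a¹⁹)²² = a⁴, (a¹⁹)²³ = e.
The smallest positive k with (a¹⁹)ᵏ = e is 23, so |⟨a¹⁹⟩| = 23.

Answer: 23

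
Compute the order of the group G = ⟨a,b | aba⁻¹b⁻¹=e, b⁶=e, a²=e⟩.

Enumerate words in the generators, reducing via the relations: the distinct elements are
  {a, b, e, ab, b², b³, b⁴, b⁵, ab², ab³, ab⁴, ab⁵}.
No further products give new elements, so |G| = 12.

Answer: 12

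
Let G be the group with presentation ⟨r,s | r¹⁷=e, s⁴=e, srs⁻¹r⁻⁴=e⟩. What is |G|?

Enumerate words in the generators, reducing via the relations: the distinct elements are
  {e, r, s, rs, r², r³, r⁴, r⁵, r⁶, r⁷, r⁸, r⁹, s², s³, rs², rs³, r²s, r³s, r¹², r¹³, r¹¹, r¹⁰, r¹⁴, r¹⁵, r¹⁶, r⁴s, r⁵s, r⁶s, r⁷s, r⁸s, r⁹s, r²s², r²s³, r³s², r³s³, r¹²s, r¹³s, r¹¹s, r¹⁰s, r¹⁴s, r¹⁵s, r¹⁶s, r⁴s², r⁴s³, r⁵s², r⁵s³, r⁶s², r⁶s³, r⁷s², r⁷s³, r⁸s², r⁸s³, r⁹s², r⁹s³, r¹²s², r¹²s³, r¹³s², r¹³s³, r¹¹s², r¹¹s³, r¹⁰s², r¹⁰s³, r¹⁴s², r¹⁴s³, r¹⁵s², r¹⁵s³, r¹⁶s², r¹⁶s³}.
No further products give new elements, so |G| = 68.

Answer: 68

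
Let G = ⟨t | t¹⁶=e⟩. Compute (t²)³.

Compute successive powers of (t²), reducing at each step:
  (t²)²: (t²) · t² = t⁴
  (t²)³: (t⁴) · t² = t⁶

Answer: t⁶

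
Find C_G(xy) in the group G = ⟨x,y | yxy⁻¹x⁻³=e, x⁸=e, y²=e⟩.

⟨xy⟩ ⊆ C_G(xy) since powers of xy commute with xy; so |C_G(xy)| ≥ |⟨xy⟩| = 4.
By orbit–stabilizer, |C_G(xy)| = |G| / |conj. class of xy| = 16 / 4 = 4.
The 4 elements commuting with xy are {e, x⁴, xy, x⁵y}.

Answer: {e, x⁴, xy, x⁵y}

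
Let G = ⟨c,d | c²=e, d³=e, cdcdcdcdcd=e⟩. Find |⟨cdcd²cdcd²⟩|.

|⟨cdcd²cdcd²⟩| equals the order of cdcd²cdcd². Compute successive powers until reaching e:
  (cdcd²cdcd²)¹ = cdcd²cdcd², (cdcd²cdcd²)² = dcd²c, (cdcd²cdcd²)³ = cdcd², (cdcd²cdcd²)⁴ = dcd²cdcd²c, (cdcd²cdcd²)⁵ = e.
The smallest positive k with (cdcd²cdcd²)ᵏ = e is 5, so |⟨cdcd²cdcd²⟩| = 5.

Answer: 5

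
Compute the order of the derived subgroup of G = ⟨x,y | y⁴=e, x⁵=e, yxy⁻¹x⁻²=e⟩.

G' = [G, G] is generated by all commutators. The generator-pair commutators are: [x, y] = x⁴.
The subgroup they normally generate is {e, x, x², x³, x⁴}, of order 5.
Check: |G/G'| = 20/5 = 4 is the order of the abelianisation.

Answer: 5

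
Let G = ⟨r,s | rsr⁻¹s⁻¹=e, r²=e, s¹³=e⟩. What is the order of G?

Enumerate words in the generators, reducing via the relations: the distinct elements are
  {e, r, s, rs, s², s³, s⁴, s⁵, s⁶, s⁷, s⁸, s⁹, rs², rs³, rs⁴, rs⁵, rs⁶, rs⁷, rs⁸, rs⁹, s¹², s¹¹, s¹⁰, rs¹², rs¹¹, rs¹⁰}.
No further products give new elements, so |G| = 26.

Answer: 26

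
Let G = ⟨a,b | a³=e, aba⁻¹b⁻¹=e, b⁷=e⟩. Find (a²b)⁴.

Compute successive powers of (a²b), reducing at each step:
  (a²b)²: (a²b) · a² = ab;   (ab) · b = ab²
  (a²b)³: (ab²) · a² = b²;   (b²) · b = b³
  (a²b)⁴: (b³) · a² = a²b³;   (a²b³) · b = a²b⁴

Answer: a²b⁴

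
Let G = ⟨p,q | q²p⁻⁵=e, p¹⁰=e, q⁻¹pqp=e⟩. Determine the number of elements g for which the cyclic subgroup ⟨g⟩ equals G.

⟨g⟩ = G would require ord(g) = |G| = 20, but the maximum element order in G is 10 < 20. So G is not cyclic and no single element generates it: the count is 0.

Answer: 0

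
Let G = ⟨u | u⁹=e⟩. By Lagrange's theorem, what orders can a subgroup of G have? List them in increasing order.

|G| = 9 = 3². By Lagrange's theorem the order of any subgroup divides 9; the divisors of 9 are 1, 3, 9.

Answer: 1, 3, 9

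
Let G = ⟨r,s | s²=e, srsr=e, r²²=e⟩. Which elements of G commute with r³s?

⟨r³s⟩ ⊆ C_G(r³s) since powers of r³s commute with r³s; so |C_G(r³s)| ≥ |⟨r³s⟩| = 2.
By orbit–stabilizer, |C_G(r³s)| = |G| / |conj. class of r³s| = 44 / 11 = 4.
The 4 elements commuting with r³s are {e, r¹¹, r³s, r¹⁴s}.

Answer: {e, r¹¹, r³s, r¹⁴s}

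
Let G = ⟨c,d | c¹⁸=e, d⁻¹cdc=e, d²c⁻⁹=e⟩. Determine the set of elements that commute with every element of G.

An element z ∈ Z(G) iff z commutes with every generator.
For example c⁹ is central: (c⁹)·c = c¹⁰ = c·(c⁹); (c⁹)·d = d⁻¹ = d·(c⁹).
Whereas c ∉ Z(G) since c·d = cd ≠ c⁸d⁻¹ = d·c.
Checking each of the 36 elements this way gives Z(G) = {e, c⁹}, of order 2.

Answer: {e, c⁹}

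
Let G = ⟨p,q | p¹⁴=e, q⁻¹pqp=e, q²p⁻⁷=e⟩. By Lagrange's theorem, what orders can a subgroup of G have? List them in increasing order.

|G| = 28 = 2² · 7. By Lagrange's theorem the order of any subgroup divides 28; the divisors of 28 are 1, 2, 4, 7, 14, 28.

Answer: 1, 2, 4, 7, 14, 28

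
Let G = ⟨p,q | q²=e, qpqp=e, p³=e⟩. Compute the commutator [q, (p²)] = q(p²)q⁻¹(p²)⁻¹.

[q, (p²)] = q·(p²)·q⁻¹·(p²)⁻¹.
  q · (p²) = pq
  (pq) · q = p
  p · p = p²

Answer: p²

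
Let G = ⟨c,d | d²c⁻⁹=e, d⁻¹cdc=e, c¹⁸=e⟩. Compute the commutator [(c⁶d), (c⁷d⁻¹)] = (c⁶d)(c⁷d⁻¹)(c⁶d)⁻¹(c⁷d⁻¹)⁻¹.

[(c⁶d), (c⁷d⁻¹)] = (c⁶d)·(c⁷d⁻¹)·(c⁶d)⁻¹·(c⁷d⁻¹)⁻¹.
  (c⁶d) · (c⁷d⁻¹) = c¹⁷
  (c¹⁷) · (c⁶d⁻¹) = c⁵d⁻¹
  (c⁵d⁻¹) · (c⁷d) = c¹⁶

Answer: c¹⁶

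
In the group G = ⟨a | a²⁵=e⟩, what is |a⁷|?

Compute successive powers until reaching e:
  (a⁷)¹ = a⁷, (a⁷)² = a¹⁴, (a⁷)³ = a²¹, (a⁷)⁴ = a³, (a⁷)⁵ = a¹⁰, (a⁷)⁶ = a¹⁷, (a⁷)⁷ = a²⁴, (a⁷)⁸ = a⁶, (a⁷)⁹ = a¹³, (a⁷)¹⁰ = a²⁰, (a⁷)¹¹ = a², (a⁷)¹² = a⁹, (a⁷)¹³ = a¹⁶, (a⁷)¹⁴ = a²³, (a⁷)¹⁵ = a⁵, (a⁷)¹⁶ = a¹², (a⁷)¹⁷ = a¹⁹, (a⁷)¹⁸ = a, (a⁷)¹⁹ = a⁸, (a⁷)²⁰ = a¹⁵, (a⁷)²¹ = a²², (a⁷)²² = a⁴, (a⁷)²³ = a¹¹, (a⁷)²⁴ = a¹⁸, (a⁷)²⁵ = e.
The smallest positive k with (a⁷)ᵏ = e is 25.

Answer: 25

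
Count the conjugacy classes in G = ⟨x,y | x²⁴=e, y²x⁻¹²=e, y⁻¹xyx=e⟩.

The conjugacy classes (representative and size) are:
  [e] (size 1), [x] (size 2), [x²] (size 2), [x³] (size 2), [x⁴] (size 2), [x⁵] (size 2), [x¹⁸] (size 2), [x⁷] (size 2), [x¹⁶] (size 2), [x¹⁵] (size 2), [x¹⁴] (size 2), [x¹³] (size 2), [x¹²] (size 1), [x⁶y] (size 12), [x⁵y⁻¹] (size 12).
Class equation: 1 + 2 + 2 + 2 + 2 + 2 + 2 + 2 + 2 + 2 + 2 + 2 + 1 + 12 + 12 = 48 = |G|. So G has 15 conjugacy classes.

Answer: 15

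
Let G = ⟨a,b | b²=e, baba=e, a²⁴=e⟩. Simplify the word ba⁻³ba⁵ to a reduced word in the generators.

Multiply left to right, reducing at each step:
  b · a⁻³ = a³b
  (a³b) · b = a³
  (a³) · a⁵ = a⁸

Answer: a⁸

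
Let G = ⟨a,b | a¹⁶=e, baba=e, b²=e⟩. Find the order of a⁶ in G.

Compute successive powers until reaching e:
  (a⁶)¹ = a⁶, (a⁶)² = a¹², (a⁶)³ = a², (a⁶)⁴ = a⁸, (a⁶)⁵ = a¹⁴, (a⁶)⁶ = a⁴, (a⁶)⁷ = a¹⁰, (a⁶)⁸ = e.
The smallest positive k with (a⁶)ᵏ = e is 8.

Answer: 8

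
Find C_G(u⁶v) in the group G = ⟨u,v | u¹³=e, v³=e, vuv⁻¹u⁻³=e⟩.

⟨u⁶v⟩ ⊆ C_G(u⁶v) since powers of u⁶v commute with u⁶v; so |C_G(u⁶v)| ≥ |⟨u⁶v⟩| = 3.
By orbit–stabilizer, |C_G(u⁶v)| = |G| / |conj. class of u⁶v| = 39 / 13 = 3.
The 3 elements commuting with u⁶v are {e, u⁶v, u¹¹v²}.

Answer: {e, u⁶v, u¹¹v²}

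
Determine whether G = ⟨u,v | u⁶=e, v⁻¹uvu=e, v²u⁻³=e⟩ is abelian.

u·v = uv but v·u = u²v⁻¹, so u·v ≠ v·u and G is not abelian.

Answer: No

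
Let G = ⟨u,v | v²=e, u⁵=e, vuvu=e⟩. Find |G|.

Enumerate words in the generators, reducing via the relations: the distinct elements are
  {e, u, v, uv, u², u³, u⁴, u²v, u³v, u⁴v}.
No further products give new elements, so |G| = 10.

Answer: 10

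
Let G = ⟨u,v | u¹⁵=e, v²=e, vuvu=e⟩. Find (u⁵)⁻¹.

The order of (u⁵) is 3 (smallest k with (u⁵)ᵏ = e), so (u⁵)⁻¹ = (u⁵)² = u¹⁰.
Check: (u⁵) · (u¹⁰) → (u⁵) · u¹⁰ = e, giving e as required.

Answer: u¹⁰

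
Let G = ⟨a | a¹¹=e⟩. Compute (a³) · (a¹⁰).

Compute (a³) · (a¹⁰) by multiplying left to right and reducing via the relations at each step:
  (a³) · a¹⁰ = a²

Answer: a²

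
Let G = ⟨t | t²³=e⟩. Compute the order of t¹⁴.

Compute successive powers until reaching e:
  (t¹⁴)¹ = t¹⁴, (t¹⁴)² = t⁵, (t¹⁴)³ = t¹⁹, (t¹⁴)⁴ = t¹⁰, (t¹⁴)⁵ = t, (t¹⁴)⁶ = t¹⁵, (t¹⁴)⁷ = t⁶, (t¹⁴)⁸ = t²⁰, (t¹⁴)⁹ = t¹¹, (t¹⁴)¹⁰ = t², (t¹⁴)¹¹ = t¹⁶, (t¹⁴)¹² = t⁷, (t¹⁴)¹³ = t²¹, (t¹⁴)¹⁴ = t¹², (t¹⁴)¹⁵ = t³, (t¹⁴)¹⁶ = t¹⁷, (t¹⁴)¹⁷ = t⁸, (t¹⁴)¹⁸ = t²², (t¹⁴)¹⁹ = t¹³, (t¹⁴)²⁰ = t⁴, (t¹⁴)²¹ = t¹⁸, (t¹⁴)²² = t⁹, (t¹⁴)²³ = e.
The smallest positive k with (t¹⁴)ᵏ = e is 23.

Answer: 23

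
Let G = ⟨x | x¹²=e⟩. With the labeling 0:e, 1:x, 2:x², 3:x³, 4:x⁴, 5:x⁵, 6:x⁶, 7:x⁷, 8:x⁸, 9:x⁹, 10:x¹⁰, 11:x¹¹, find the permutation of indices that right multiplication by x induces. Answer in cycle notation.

(0 1 2 3 4 5 6 7 8 9 10 11)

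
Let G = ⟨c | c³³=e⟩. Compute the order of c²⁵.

Compute successive powers until reaching e:
  (c²⁵)¹ = c²⁵, (c²⁵)² = c¹⁷, (c²⁵)³ = c⁹, (c²⁵)⁴ = c, (c²⁵)⁵ = c²⁶, (c²⁵)⁶ = c¹⁸, (c²⁵)⁷ = c¹⁰, (c²⁵)⁸ = c², (c²⁵)⁹ = c²⁷, (c²⁵)¹⁰ = c¹⁹, (c²⁵)¹¹ = c¹¹, (c²⁵)¹² = c³, (c²⁵)¹³ = c²⁸, (c²⁵)¹⁴ = c²⁰, (c²⁵)¹⁵ = c¹², (c²⁵)¹⁶ = c⁴, (c²⁵)¹⁷ = c²⁹, (c²⁵)¹⁸ = c²¹, (c²⁵)¹⁹ = c¹³, (c²⁵)²⁰ = c⁵, (c²⁵)²¹ = c³⁰, (c²⁵)²² = c²², (c²⁵)²³ = c¹⁴, (c²⁵)²⁴ = c⁶, (c²⁵)²⁵ = c³¹, (c²⁵)²⁶ = c²³, (c²⁵)²⁷ = c¹⁵, (c²⁵)²⁸ = c⁷, (c²⁵)²⁹ = c³², (c²⁵)³⁰ = c²⁴, (c²⁵)³¹ = c¹⁶, (c²⁵)³² = c⁸, (c²⁵)³³ = e.
The smallest positive k with (c²⁵)ᵏ = e is 33.

Answer: 33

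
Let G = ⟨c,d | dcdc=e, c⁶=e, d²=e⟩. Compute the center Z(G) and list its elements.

An element z ∈ Z(G) iff z commutes with every generator.
For example c³ is central: (c³)·c = c⁴ = c·(c³); (c³)·d = c³d = d·(c³).
Whereas c ∉ Z(G) since c·d = cd ≠ c⁵d = d·c.
Checking each of the 12 elements this way gives Z(G) = {e, c³}, of order 2.

Answer: {e, c³}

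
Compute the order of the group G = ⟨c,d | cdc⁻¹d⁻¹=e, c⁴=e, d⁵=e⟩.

Enumerate words in the generators, reducing via the relations: the distinct elements are
  {c, d, e, cd, c², c³, d², d³, d⁴, cd², cd³, cd⁴, c²d, c³d, c²d², c²d³, c²d⁴, c³d², c³d³, c³d⁴}.
No further products give new elements, so |G| = 20.

Answer: 20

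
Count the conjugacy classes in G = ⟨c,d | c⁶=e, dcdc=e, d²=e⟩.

The conjugacy classes (representative and size) are:
  [e] (size 1), [c⁵] (size 2), [c⁴] (size 2), [c³] (size 1), [d] (size 3), [c³d] (size 3).
Class equation: 1 + 2 + 2 + 1 + 3 + 3 = 12 = |G|. So G has 6 conjugacy classes.

Answer: 6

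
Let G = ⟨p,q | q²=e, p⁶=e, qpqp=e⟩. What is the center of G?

An element z ∈ Z(G) iff z commutes with every generator.
For example p³ is central: (p³)·p = p⁴ = p·(p³); (p³)·q = p³q = q·(p³).
Whereas p ∉ Z(G) since p·q = pq ≠ p⁵q = q·p.
Checking each of the 12 elements this way gives Z(G) = {e, p³}, of order 2.

Answer: {e, p³}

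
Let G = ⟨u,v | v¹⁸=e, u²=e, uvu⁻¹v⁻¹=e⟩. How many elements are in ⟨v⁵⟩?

|⟨v⁵⟩| equals the order of v⁵. Compute successive powers until reaching e:
  (v⁵)¹ = v⁵, (v⁵)² = v¹⁰, (v⁵)³ = v¹⁵, (v⁵)⁴ = v², (v⁵)⁵ = v⁷, (v⁵)⁶ = v¹², (v⁵)⁷ = v¹⁷, (v⁵)⁸ = v⁴, (v⁵)⁹ = v⁹, (v⁵)¹⁰ = v¹⁴, (v⁵)¹¹ = v, (v⁵)¹² = v⁶, (v⁵)¹³ = v¹¹, (v⁵)¹⁴ = v¹⁶, (v⁵)¹⁵ = v³, (v⁵)¹⁶ = v⁸, (v⁵)¹⁷ = v¹³, (v⁵)¹⁸ = e.
The smallest positive k with (v⁵)ᵏ = e is 18, so |⟨v⁵⟩| = 18.

Answer: 18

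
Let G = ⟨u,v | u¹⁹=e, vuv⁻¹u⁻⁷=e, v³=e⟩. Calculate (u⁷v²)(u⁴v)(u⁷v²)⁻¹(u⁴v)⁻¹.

[(u⁷v²), (u⁴v)] = (u⁷v²)·(u⁴v)·(u⁷v²)⁻¹·(u⁴v)⁻¹.
  (u⁷v²) · (u⁴v) = u¹³
  (u¹³) · (u⁸v) = u²v
  (u²v) · (u¹³v²) = u¹⁷

Answer: u¹⁷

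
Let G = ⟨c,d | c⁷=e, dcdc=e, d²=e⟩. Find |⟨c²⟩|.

|⟨c²⟩| equals the order of c². Compute successive powers until reaching e:
  (c²)¹ = c², (c²)² = c⁴, (c²)³ = c⁶, (c²)⁴ = c, (c²)⁵ = c³, (c²)⁶ = c⁵, (c²)⁷ = e.
The smallest positive k with (c²)ᵏ = e is 7, so |⟨c²⟩| = 7.

Answer: 7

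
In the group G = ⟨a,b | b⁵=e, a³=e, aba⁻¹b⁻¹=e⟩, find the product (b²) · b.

Compute (b²) · b by multiplying left to right and reducing via the relations at each step:
  (b²) · b = b³

Answer: b³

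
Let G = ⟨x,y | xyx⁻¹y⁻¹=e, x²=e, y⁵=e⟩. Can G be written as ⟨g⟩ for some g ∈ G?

|G| = 10. The element xy has order 10 (its powers give 10 distinct elements), so ⟨xy⟩ = G and G is cyclic.

Answer: Yes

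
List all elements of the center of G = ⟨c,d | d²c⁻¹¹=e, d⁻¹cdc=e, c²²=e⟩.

An element z ∈ Z(G) iff z commutes with every generator.
For example c¹¹ is central: (c¹¹)·c = c¹² = c·(c¹¹); (c¹¹)·d = d⁻¹ = d·(c¹¹).
Whereas c ∉ Z(G) since c·d = cd ≠ c¹⁰d⁻¹ = d·c.
Checking each of the 44 elements this way gives Z(G) = {e, c¹¹}, of order 2.

Answer: {e, c¹¹}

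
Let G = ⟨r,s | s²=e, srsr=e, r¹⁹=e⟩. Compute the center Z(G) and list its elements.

An element z ∈ Z(G) iff z commutes with every generator.
For example e is central: e·r = r = r·e; e·s = s = s·e.
Whereas r ∉ Z(G) since r·s = rs ≠ r¹⁸s = s·r.
Checking each of the 38 elements this way gives Z(G) = {e}, of order 1.

Answer: {e}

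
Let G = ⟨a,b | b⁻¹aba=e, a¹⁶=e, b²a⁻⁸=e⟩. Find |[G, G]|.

G' = [G, G] is generated by all commutators. The generator-pair commutators are: [a, b] = a².
The subgroup they normally generate is {e, a², a⁴, a⁶, a⁸, a¹⁰, a¹², a¹⁴}, of order 8.
Check: |G/G'| = 32/8 = 4 is the order of the abelianisation.

Answer: 8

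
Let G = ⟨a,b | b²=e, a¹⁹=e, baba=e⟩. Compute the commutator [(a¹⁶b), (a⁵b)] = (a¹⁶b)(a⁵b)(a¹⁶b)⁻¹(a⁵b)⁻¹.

[(a¹⁶b), (a⁵b)] = (a¹⁶b)·(a⁵b)·(a¹⁶b)⁻¹·(a⁵b)⁻¹.
  (a¹⁶b) · (a⁵b) = a¹¹
  (a¹¹) · (a¹⁶b) = a⁸b
  (a⁸b) · (a⁵b) = a³

Answer: a³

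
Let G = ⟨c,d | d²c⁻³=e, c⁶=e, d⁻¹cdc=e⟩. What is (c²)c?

Compute (c²) · c by multiplying left to right and reducing via the relations at each step:
  (c²) · c = c³

Answer: c³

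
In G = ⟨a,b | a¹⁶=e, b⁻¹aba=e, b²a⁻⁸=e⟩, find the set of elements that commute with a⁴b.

⟨a⁴b⟩ ⊆ C_G(a⁴b) since powers of a⁴b commute with a⁴b; so |C_G(a⁴b)| ≥ |⟨a⁴b⟩| = 4.
By orbit–stabilizer, |C_G(a⁴b)| = |G| / |conj. class of a⁴b| = 32 / 8 = 4.
The 4 elements commuting with a⁴b are {e, a⁸, a⁴b, a⁴b⁻¹}.

Answer: {e, a⁸, a⁴b, a⁴b⁻¹}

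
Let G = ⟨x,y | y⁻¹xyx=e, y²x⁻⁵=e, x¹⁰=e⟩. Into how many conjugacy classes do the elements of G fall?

The conjugacy classes (representative and size) are:
  [e] (size 1), [x] (size 2), [x⁸] (size 2), [x⁷] (size 2), [x⁴] (size 2), [x⁵] (size 1), [x⁴y] (size 5), [x²y⁻¹] (size 5).
Class equation: 1 + 2 + 2 + 2 + 2 + 1 + 5 + 5 = 20 = |G|. So G has 8 conjugacy classes.

Answer: 8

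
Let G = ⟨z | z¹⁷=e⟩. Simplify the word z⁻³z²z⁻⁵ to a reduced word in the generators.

Multiply left to right, reducing at each step:
  (z¹⁴) · z² = z¹⁶
  (z¹⁶) · z⁻⁵ = z¹¹

Answer: z¹¹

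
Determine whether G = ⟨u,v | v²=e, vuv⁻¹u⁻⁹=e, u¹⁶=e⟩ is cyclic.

Every cyclic group is abelian. But u·v = uv while v·u = u⁹v, so u·v ≠ v·u and G is not abelian. Hence G is not cyclic.

Answer: No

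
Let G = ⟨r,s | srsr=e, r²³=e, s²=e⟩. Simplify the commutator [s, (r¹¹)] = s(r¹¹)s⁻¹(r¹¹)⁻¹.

[s, (r¹¹)] = s·(r¹¹)·s⁻¹·(r¹¹)⁻¹.
  s · (r¹¹) = r¹²s
  (r¹²s) · s = r¹²
  (r¹²) · (r¹²) = r

Answer: r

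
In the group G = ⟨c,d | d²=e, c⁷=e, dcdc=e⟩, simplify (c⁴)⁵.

Compute successive powers of (c⁴), reducing at each step:
  (c⁴)²: (c⁴) · c⁴ = c
  (c⁴)³: c · c⁴ = c⁵
  (c⁴)⁴: (c⁵) · c⁴ = c²
  (c⁴)⁵: (c²) · c⁴ = c⁶

Answer: c⁶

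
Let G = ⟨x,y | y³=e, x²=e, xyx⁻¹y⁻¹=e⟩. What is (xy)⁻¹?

The order of (xy) is 6 (smallest k with (xy)ᵏ = e), so (xy)⁻¹ = (xy)⁵ = xy².
Check: (xy) · (xy²) → (xy) · x = y;   y · y² = e, giving e as required.

Answer: xy²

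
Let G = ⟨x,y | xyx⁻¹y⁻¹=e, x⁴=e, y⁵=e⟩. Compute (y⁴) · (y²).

Compute (y⁴) · (y²) by multiplying left to right and reducing via the relations at each step:
  (y⁴) · y² = y

Answer: y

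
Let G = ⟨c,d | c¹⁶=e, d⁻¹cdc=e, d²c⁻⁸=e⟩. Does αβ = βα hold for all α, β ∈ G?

c·d = cd but d·c = c⁷d⁻¹, so c·d ≠ d·c and G is not abelian.

Answer: No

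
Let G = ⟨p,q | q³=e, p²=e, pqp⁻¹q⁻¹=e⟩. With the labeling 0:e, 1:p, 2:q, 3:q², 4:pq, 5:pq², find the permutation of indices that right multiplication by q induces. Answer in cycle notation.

(0 2 3)(1 4 5)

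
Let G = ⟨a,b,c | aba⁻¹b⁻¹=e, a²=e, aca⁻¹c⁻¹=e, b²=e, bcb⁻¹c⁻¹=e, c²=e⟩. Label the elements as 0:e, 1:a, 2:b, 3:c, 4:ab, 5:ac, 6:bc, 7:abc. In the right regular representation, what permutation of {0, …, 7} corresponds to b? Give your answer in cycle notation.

(0 2)(1 4)(3 6)(5 7)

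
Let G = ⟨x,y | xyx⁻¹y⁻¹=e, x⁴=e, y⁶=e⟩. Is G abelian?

Each pair of generators commutes: x·y = xy = y·x. Since the generators pairwise commute, every element of G commutes with every other, so G is abelian.

Answer: Yes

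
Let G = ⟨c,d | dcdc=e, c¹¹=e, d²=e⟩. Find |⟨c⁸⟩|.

|⟨c⁸⟩| equals the order of c⁸. Compute successive powers until reaching e:
  (c⁸)¹ = c⁸, (c⁸)² = c⁵, (c⁸)³ = c², (c⁸)⁴ = c¹⁰, (c⁸)⁵ = c⁷, (c⁸)⁶ = c⁴, (c⁸)⁷ = c, (c⁸)⁸ = c⁹, (c⁸)⁹ = c⁶, (c⁸)¹⁰ = c³, (c⁸)¹¹ = e.
The smallest positive k with (c⁸)ᵏ = e is 11, so |⟨c⁸⟩| = 11.

Answer: 11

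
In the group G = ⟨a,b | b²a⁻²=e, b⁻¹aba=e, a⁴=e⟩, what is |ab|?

Compute successive powers until reaching e:
  (ab)¹ = ab, (ab)² = a², (ab)³ = ab⁻¹, (ab)⁴ = e.
The smallest positive k with (ab)ᵏ = e is 4.

Answer: 4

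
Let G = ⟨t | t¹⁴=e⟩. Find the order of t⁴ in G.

Compute successive powers until reaching e:
  (t⁴)¹ = t⁴, (t⁴)² = t⁸, (t⁴)³ = t¹², (t⁴)⁴ = t², (t⁴)⁵ = t⁶, (t⁴)⁶ = t¹⁰, (t⁴)⁷ = e.
The smallest positive k with (t⁴)ᵏ = e is 7.

Answer: 7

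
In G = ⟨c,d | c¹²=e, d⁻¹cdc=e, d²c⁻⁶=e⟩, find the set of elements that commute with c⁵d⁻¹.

⟨c⁵d⁻¹⟩ ⊆ C_G(c⁵d⁻¹) since powers of c⁵d⁻¹ commute with c⁵d⁻¹; so |C_G(c⁵d⁻¹)| ≥ |⟨c⁵d⁻¹⟩| = 4.
By orbit–stabilizer, |C_G(c⁵d⁻¹)| = |G| / |conj. class of c⁵d⁻¹| = 24 / 6 = 4.
The 4 elements commuting with c⁵d⁻¹ are {e, c⁶, c⁵d, c⁵d⁻¹}.

Answer: {e, c⁶, c⁵d, c⁵d⁻¹}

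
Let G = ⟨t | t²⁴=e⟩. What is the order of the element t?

Compute successive powers until reaching e:
  t¹ = t, t² = t², t³ = t³, t⁴ = t⁴, t⁵ = t⁵, t⁶ = t⁶, t⁷ = t⁷, t⁸ = t⁸, t⁹ = t⁹, t¹⁰ = t¹⁰, t¹¹ = t¹¹, t¹² = t¹², t¹³ = t¹³, t¹⁴ = t¹⁴, t¹⁵ = t¹⁵, t¹⁶ = t¹⁶, t¹⁷ = t¹⁷, t¹⁸ = t¹⁸, t¹⁹ = t¹⁹, t²⁰ = t²⁰, t²¹ = t²¹, t²² = t²², t²³ = t²³, t²⁴ = e.
The smallest positive k with tᵏ = e is 24.

Answer: 24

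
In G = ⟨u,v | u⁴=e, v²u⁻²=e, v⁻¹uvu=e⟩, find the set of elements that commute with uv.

⟨uv⟩ ⊆ C_G(uv) since powers of uv commute with uv; so |C_G(uv)| ≥ |⟨uv⟩| = 4.
By orbit–stabilizer, |C_G(uv)| = |G| / |conj. class of uv| = 8 / 2 = 4.
The 4 elements commuting with uv are {e, u², uv, uv⁻¹}.

Answer: {e, u², uv, uv⁻¹}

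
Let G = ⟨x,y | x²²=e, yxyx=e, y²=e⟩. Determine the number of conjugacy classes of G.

The conjugacy classes (representative and size) are:
  [e] (size 1), [x] (size 2), [x²] (size 2), [x¹⁹] (size 2), [x⁴] (size 2), [x⁵] (size 2), [x⁶] (size 2), [x⁷] (size 2), [x⁸] (size 2), [x¹³] (size 2), [x¹⁰] (size 2), [x¹¹] (size 1), [x⁶y] (size 11), [xy] (size 11).
Class equation: 1 + 2 + 2 + 2 + 2 + 2 + 2 + 2 + 2 + 2 + 2 + 1 + 11 + 11 = 44 = |G|. So G has 14 conjugacy classes.

Answer: 14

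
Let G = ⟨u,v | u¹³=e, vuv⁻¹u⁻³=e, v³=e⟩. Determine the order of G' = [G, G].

G' = [G, G] is generated by all commutators. The generator-pair commutators are: [u, v] = u¹¹.
The subgroup they normally generate is {e, u, u², u³, u⁴, u⁵, u⁶, u⁷, u⁸, u⁹, u¹⁰, u¹¹, u¹²}, of order 13.
Check: |G/G'| = 39/13 = 3 is the order of the abelianisation.

Answer: 13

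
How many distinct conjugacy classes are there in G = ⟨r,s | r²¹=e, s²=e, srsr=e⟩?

The conjugacy classes (representative and size) are:
  [e] (size 1), [r²⁰] (size 2), [r²] (size 2), [r³] (size 2), [r¹⁷] (size 2), [r⁵] (size 2), [r⁶] (size 2), [r⁷] (size 2), [r⁸] (size 2), [r⁹] (size 2), [r¹⁰] (size 2), [s] (size 21).
Class equation: 1 + 2 + 2 + 2 + 2 + 2 + 2 + 2 + 2 + 2 + 2 + 21 = 42 = |G|. So G has 12 conjugacy classes.

Answer: 12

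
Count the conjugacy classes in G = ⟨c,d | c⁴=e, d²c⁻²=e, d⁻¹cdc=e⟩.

The conjugacy classes (representative and size) are:
  [e] (size 1), [c³] (size 2), [c²] (size 1), [d⁻¹] (size 2), [cd⁻¹] (size 2).
Class equation: 1 + 2 + 1 + 2 + 2 = 8 = |G|. So G has 5 conjugacy classes.

Answer: 5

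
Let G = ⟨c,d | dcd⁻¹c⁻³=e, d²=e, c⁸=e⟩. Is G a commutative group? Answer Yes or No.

c·d = cd but d·c = c³d, so c·d ≠ d·c and G is not abelian.

Answer: No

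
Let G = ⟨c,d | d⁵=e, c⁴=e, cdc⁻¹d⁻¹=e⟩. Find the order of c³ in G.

Compute successive powers until reaching e:
  (c³)¹ = c³, (c³)² = c², (c³)³ = c, (c³)⁴ = e.
The smallest positive k with (c³)ᵏ = e is 4.

Answer: 4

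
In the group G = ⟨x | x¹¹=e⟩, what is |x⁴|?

Compute successive powers until reaching e:
  (x⁴)¹ = x⁴, (x⁴)² = x⁸, (x⁴)³ = x, (x⁴)⁴ = x⁵, (x⁴)⁵ = x⁹, (x⁴)⁶ = x², (x⁴)⁷ = x⁶, (x⁴)⁸ = x¹⁰, (x⁴)⁹ = x³, (x⁴)¹⁰ = x⁷, (x⁴)¹¹ = e.
The smallest positive k with (x⁴)ᵏ = e is 11.

Answer: 11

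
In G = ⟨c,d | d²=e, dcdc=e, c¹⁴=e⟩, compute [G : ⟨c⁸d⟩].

First find ord(c⁸d) by computing successive powers:
  (c⁸d)¹ = c⁸d, (c⁸d)² = e.
So |⟨c⁸d⟩| = ord(c⁸d) = 2. With |G| = 28, by Lagrange [G : ⟨c⁸d⟩] = 28/2 = 14.

Answer: 14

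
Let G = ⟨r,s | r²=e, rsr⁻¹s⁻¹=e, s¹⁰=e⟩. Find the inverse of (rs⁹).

The order of (rs⁹) is 10 (smallest k with (rs⁹)ᵏ = e), so (rs⁹)⁻¹ = (rs⁹)⁹ = rs.
Check: (rs⁹) · (rs) → (rs⁹) · r = s⁹;   (s⁹) · s = e, giving e as required.

Answer: rs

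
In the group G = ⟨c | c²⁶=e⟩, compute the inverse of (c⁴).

The order of (c⁴) is 13 (smallest k with (c⁴)ᵏ = e), so (c⁴)⁻¹ = (c⁴)¹² = c²².
Check: (c⁴) · (c²²) → (c⁴) · c²² = e, giving e as required.

Answer: c²²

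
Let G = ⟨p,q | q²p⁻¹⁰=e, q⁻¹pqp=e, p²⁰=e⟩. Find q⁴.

Compute successive powers of q, reducing at each step:
  q²: q · q = p¹⁰
  q³: (p¹⁰) · q = q⁻¹
  q⁴: (q⁻¹) · q = e

Answer: e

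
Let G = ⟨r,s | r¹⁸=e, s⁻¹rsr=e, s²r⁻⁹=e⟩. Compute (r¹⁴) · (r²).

Compute (r¹⁴) · (r²) by multiplying left to right and reducing via the relations at each step:
  (r¹⁴) · r² = r¹⁶

Answer: r¹⁶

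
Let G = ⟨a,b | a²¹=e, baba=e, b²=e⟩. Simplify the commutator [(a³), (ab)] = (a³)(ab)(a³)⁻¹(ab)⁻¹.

[(a³), (ab)] = (a³)·(ab)·(a³)⁻¹·(ab)⁻¹.
  (a³) · (ab) = a⁴b
  (a⁴b) · (a¹⁸) = a⁷b
  (a⁷b) · (ab) = a⁶

Answer: a⁶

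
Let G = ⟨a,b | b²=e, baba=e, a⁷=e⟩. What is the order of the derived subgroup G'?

G' = [G, G] is generated by all commutators. The generator-pair commutators are: [a, b] = a².
The subgroup they normally generate is {e, a, a², a³, a⁴, a⁵, a⁶}, of order 7.
Check: |G/G'| = 14/7 = 2 is the order of the abelianisation.

Answer: 7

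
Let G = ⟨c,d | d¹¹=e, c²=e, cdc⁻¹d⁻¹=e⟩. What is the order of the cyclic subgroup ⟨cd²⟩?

|⟨cd²⟩| equals the order of cd². Compute successive powers until reaching e:
  (cd²)¹ = cd², (cd²)² = d⁴, (cd²)³ = cd⁶, (cd²)⁴ = d⁸, (cd²)⁵ = cd¹⁰, (cd²)⁶ = d, (cd²)⁷ = cd³, (cd²)⁸ = d⁵, (cd²)⁹ = cd⁷, (cd²)¹⁰ = d⁹, (cd²)¹¹ = c, (cd²)¹² = d², (cd²)¹³ = cd⁴, (cd²)¹⁴ = d⁶, (cd²)¹⁵ = cd⁸, (cd²)¹⁶ = d¹⁰, (cd²)¹⁷ = cd, (cd²)¹⁸ = d³, (cd²)¹⁹ = cd⁵, (cd²)²⁰ = d⁷, (cd²)²¹ = cd⁹, (cd²)²² = e.
The smallest positive k with (cd²)ᵏ = e is 22, so |⟨cd²⟩| = 22.

Answer: 22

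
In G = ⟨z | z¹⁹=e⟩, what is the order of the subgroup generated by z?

|⟨z⟩| equals the order of z. Compute successive powers until reaching e:
  z¹ = z, z² = z², z³ = z³, z⁴ = z⁴, z⁵ = z⁵, z⁶ = z⁶, z⁷ = z⁷, z⁸ = z⁸, z⁹ = z⁹, z¹⁰ = z¹⁰, z¹¹ = z¹¹, z¹² = z¹², z¹³ = z¹³, z¹⁴ = z¹⁴, z¹⁵ = z¹⁵, z¹⁶ = z¹⁶, z¹⁷ = z¹⁷, z¹⁸ = z¹⁸, z¹⁹ = e.
The smallest positive k with zᵏ = e is 19, so |⟨z⟩| = 19.

Answer: 19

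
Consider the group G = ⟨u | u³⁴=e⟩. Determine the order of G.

G is generated by a single element, so G is cyclic. The relator gives u³⁴ = e and no smaller power is forced to be e, so the 34 powers {e, u, u², u³, u⁴, u⁵, u⁶, u⁷, u⁸, u⁹, u²², u²³, u²¹, u²⁰, u²⁴, u²⁵, u²⁶, u²⁷, u²⁸, u²⁹, u³², u³³, u³¹, u³⁰, u¹², u¹³, u¹¹, u¹⁰, u¹⁴, u¹⁵, u¹⁶, u¹⁷, u¹⁸, u¹⁹} are distinct. Hence |G| = 34.

Answer: 34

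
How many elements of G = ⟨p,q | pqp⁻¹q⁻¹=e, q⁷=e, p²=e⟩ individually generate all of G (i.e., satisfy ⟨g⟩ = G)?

G is cyclic of order 14. An element generates G iff its order is 14, and a cyclic group of order 14 has exactly φ(14) = 6 such elements.

Answer: 6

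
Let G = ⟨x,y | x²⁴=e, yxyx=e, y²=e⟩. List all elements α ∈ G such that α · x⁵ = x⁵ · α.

⟨x⁵⟩ ⊆ C_G(x⁵) since powers of x⁵ commute with x⁵; so |C_G(x⁵)| ≥ |⟨x⁵⟩| = 24.
By orbit–stabilizer, |C_G(x⁵)| = |G| / |conj. class of x⁵| = 48 / 2 = 24.
The 24 elements commuting with x⁵ are {e, x, x², x³, x⁴, x⁵, x⁶, x⁷, x⁸, x⁹, x¹⁰, x¹¹, x¹², x¹³, x¹⁴, x¹⁵, x¹⁶, x¹⁷, x¹⁸, x¹⁹, x²⁰, x²¹, x²², x²³}.

Answer: {e, x, x², x³, x⁴, x⁵, x⁶, x⁷, x⁸, x⁹, x¹⁰, x¹¹, x¹², x¹³, x¹⁴, x¹⁵, x¹⁶, x¹⁷, x¹⁸, x¹⁹, x²⁰, x²¹, x²², x²³}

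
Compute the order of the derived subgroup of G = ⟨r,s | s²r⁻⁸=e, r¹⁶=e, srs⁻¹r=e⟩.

G' = [G, G] is generated by all commutators. The generator-pair commutators are: [r, s] = r².
The subgroup they normally generate is {e, r², r⁴, r⁶, r⁸, r¹⁰, r¹², r¹⁴}, of order 8.
Check: |G/G'| = 32/8 = 4 is the order of the abelianisation.

Answer: 8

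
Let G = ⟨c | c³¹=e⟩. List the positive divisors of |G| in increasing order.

|G| = 31 = 31. By Lagrange's theorem the order of any subgroup divides 31; the divisors of 31 are 1, 31.

Answer: 1, 31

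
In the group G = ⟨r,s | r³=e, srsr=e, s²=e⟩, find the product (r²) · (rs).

Compute (r²) · (rs) by multiplying left to right and reducing via the relations at each step:
  (r²) · r = e
  e · s = s

Answer: s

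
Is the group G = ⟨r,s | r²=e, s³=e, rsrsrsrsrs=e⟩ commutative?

r·s = rs but s·r = sr, so r·s ≠ s·r and G is not abelian.

Answer: No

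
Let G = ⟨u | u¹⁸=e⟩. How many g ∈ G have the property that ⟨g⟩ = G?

G is cyclic of order 18. An element generates G iff its order is 18, and a cyclic group of order 18 has exactly φ(18) = 6 such elements.

Answer: 6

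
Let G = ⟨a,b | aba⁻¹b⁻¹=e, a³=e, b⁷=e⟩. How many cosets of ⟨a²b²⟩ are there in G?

First find ord(a²b²) by computing successive powers:
  (a²b²)¹ = a²b², (a²b²)² = ab⁴, (a²b²)³ = b⁶, (a²b²)⁴ = a²b, (a²b²)⁵ = ab³, (a²b²)⁶ = b⁵, (a²b²)⁷ = a², (a²b²)⁸ = ab², (a²b²)⁹ = b⁴, (a²b²)¹⁰ = a²b⁶, (a²b²)¹¹ = ab, (a²b²)¹² = b³, (a²b²)¹³ = a²b⁵, (a²b²)¹⁴ = a, (a²b²)¹⁵ = b², (a²b²)¹⁶ = a²b⁴, (a²b²)¹⁷ = ab⁶, (a²b²)¹⁸ = b, (a²b²)¹⁹ = a²b³, (a²b²)²⁰ = ab⁵, (a²b²)²¹ = e.
So |⟨a²b²⟩| = ord(a²b²) = 21. With |G| = 21, by Lagrange [G : ⟨a²b²⟩] = 21/21 = 1.

Answer: 1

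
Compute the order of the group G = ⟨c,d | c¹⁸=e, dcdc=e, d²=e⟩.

Enumerate words in the generators, reducing via the relations: the distinct elements are
  {c, d, e, cd, c², c³, c⁴, c⁵, c⁶, c⁷, c⁸, c⁹, c²d, c³d, c¹², c¹³, c¹¹, c¹⁰, c¹⁴, c¹⁵, c¹⁶, c¹⁷, c⁴d, c⁵d, c⁶d, c⁷d, c⁸d, c⁹d, c¹²d, c¹³d, c¹¹d, c¹⁰d, c¹⁴d, c¹⁵d, c¹⁶d, c¹⁷d}.
No further products give new elements, so |G| = 36.

Answer: 36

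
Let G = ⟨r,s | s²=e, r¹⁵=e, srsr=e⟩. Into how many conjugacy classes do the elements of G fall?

The conjugacy classes (representative and size) are:
  [e] (size 1), [r¹⁴] (size 2), [r²] (size 2), [r³] (size 2), [r⁴] (size 2), [r¹⁰] (size 2), [r⁹] (size 2), [r⁷] (size 2), [r¹³s] (size 15).
Class equation: 1 + 2 + 2 + 2 + 2 + 2 + 2 + 2 + 15 = 30 = |G|. So G has 9 conjugacy classes.

Answer: 9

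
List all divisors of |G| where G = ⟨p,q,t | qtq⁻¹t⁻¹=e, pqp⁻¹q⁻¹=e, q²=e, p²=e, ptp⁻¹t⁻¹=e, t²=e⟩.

|G| = 8 = 2³. By Lagrange's theorem the order of any subgroup divides 8; the divisors of 8 are 1, 2, 4, 8.

Answer: 1, 2, 4, 8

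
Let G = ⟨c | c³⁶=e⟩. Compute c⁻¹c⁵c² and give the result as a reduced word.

Multiply left to right, reducing at each step:
  (c³⁵) · c⁵ = c⁴
  (c⁴) · c² = c⁶

Answer: c⁶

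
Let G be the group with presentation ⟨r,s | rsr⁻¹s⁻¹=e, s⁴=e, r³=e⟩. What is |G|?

Enumerate words in the generators, reducing via the relations: the distinct elements are
  {e, r, s, rs, r², s², s³, rs², rs³, r²s, r²s², r²s³}.
No further products give new elements, so |G| = 12.

Answer: 12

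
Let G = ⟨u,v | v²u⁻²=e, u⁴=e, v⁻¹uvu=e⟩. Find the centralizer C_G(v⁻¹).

⟨v⁻¹⟩ ⊆ C_G(v⁻¹) since powers of v⁻¹ commute with v⁻¹; so |C_G(v⁻¹)| ≥ |⟨v⁻¹⟩| = 4.
By orbit–stabilizer, |C_G(v⁻¹)| = |G| / |conj. class of v⁻¹| = 8 / 2 = 4.
The 4 elements commuting with v⁻¹ are {e, u², v, v⁻¹}.

Answer: {e, u², v, v⁻¹}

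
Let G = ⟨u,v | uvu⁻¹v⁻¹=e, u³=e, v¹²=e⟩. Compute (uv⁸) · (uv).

Compute (uv⁸) · (uv) by multiplying left to right and reducing via the relations at each step:
  (uv⁸) · u = u²v⁸
  (u²v⁸) · v = u²v⁹

Answer: u²v⁹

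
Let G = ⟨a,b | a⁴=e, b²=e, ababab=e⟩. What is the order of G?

Enumerate words in the generators, reducing via the relations: the distinct elements are
  {a, b, e, ab, a², a³, ba, aba, a²b, a³b, ba², ba³, aba², aba³, a²ba, a³ba, ba²b, aba²b, a²ba², a²ba³, a³ba², a³ba³, a²ba²b, a³ba²b}.
No further products give new elements, so |G| = 24.

Answer: 24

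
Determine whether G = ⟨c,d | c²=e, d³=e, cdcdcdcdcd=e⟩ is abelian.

c·d = cd but d·c = dc, so c·d ≠ d·c and G is not abelian.

Answer: No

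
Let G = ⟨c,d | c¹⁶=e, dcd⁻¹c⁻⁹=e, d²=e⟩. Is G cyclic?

Every cyclic group is abelian. But c·d = cd while d·c = c⁹d, so c·d ≠ d·c and G is not abelian. Hence G is not cyclic.

Answer: No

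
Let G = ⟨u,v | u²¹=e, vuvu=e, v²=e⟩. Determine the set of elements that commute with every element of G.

An element z ∈ Z(G) iff z commutes with every generator.
For example e is central: e·u = u = u·e; e·v = v = v·e.
Whereas u ∉ Z(G) since u·v = uv ≠ u²⁰v = v·u.
Checking each of the 42 elements this way gives Z(G) = {e}, of order 1.

Answer: {e}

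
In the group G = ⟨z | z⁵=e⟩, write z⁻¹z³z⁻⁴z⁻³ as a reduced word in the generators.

Multiply left to right, reducing at each step:
  (z⁴) · z³ = z²
  (z²) · z⁻⁴ = z³
  (z³) · z⁻³ = e

Answer: e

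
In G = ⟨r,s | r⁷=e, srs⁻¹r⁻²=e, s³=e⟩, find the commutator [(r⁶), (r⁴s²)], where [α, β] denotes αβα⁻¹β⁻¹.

[(r⁶), (r⁴s²)] = (r⁶)·(r⁴s²)·(r⁶)⁻¹·(r⁴s²)⁻¹.
  (r⁶) · (r⁴s²) = r³s²
  (r³s²) · r = s²
  (s²) · (r⁶s) = r³

Answer: r³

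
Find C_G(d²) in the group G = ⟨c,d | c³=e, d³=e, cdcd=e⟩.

⟨d²⟩ ⊆ C_G(d²) since powers of d² commute with d²; so |C_G(d²)| ≥ |⟨d²⟩| = 3.
By orbit–stabilizer, |C_G(d²)| = |G| / |conj. class of d²| = 12 / 4 = 3.
The 3 elements commuting with d² are {e, d, d²}.

Answer: {e, d, d²}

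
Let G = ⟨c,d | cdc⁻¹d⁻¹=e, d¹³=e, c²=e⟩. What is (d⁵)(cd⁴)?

Compute (d⁵) · (cd⁴) by multiplying left to right and reducing via the relations at each step:
  (d⁵) · c = cd⁵
  (cd⁵) · d⁴ = cd⁹

Answer: cd⁹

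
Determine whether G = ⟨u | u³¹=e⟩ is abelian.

G has a single generator, so G is cyclic and hence abelian.

Answer: Yes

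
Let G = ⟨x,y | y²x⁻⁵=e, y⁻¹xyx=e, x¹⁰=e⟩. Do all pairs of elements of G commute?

x·y = xy but y·x = x⁴y⁻¹, so x·y ≠ y·x and G is not abelian.

Answer: No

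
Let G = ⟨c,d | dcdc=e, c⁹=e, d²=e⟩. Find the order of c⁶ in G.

Compute successive powers until reaching e:
  (c⁶)¹ = c⁶, (c⁶)² = c³, (c⁶)³ = e.
The smallest positive k with (c⁶)ᵏ = e is 3.

Answer: 3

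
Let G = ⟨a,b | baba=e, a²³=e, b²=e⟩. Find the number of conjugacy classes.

The conjugacy classes (representative and size) are:
  [e] (size 1), [a] (size 2), [a²¹] (size 2), [a²⁰] (size 2), [a⁴] (size 2), [a¹⁸] (size 2), [a⁶] (size 2), [a¹⁶] (size 2), [a⁸] (size 2), [a⁹] (size 2), [a¹⁰] (size 2), [a¹²] (size 2), [a¹⁸b] (size 23).
Class equation: 1 + 2 + 2 + 2 + 2 + 2 + 2 + 2 + 2 + 2 + 2 + 2 + 23 = 46 = |G|. So G has 13 conjugacy classes.

Answer: 13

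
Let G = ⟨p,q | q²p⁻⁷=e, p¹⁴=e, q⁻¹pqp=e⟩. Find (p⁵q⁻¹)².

Compute successive powers of (p⁵q⁻¹), reducing at each step:
  (p⁵q⁻¹)²: (p⁵q⁻¹) · p⁵ = q⁻¹;   (q⁻¹) · q⁻¹ = p⁷

Answer: p⁷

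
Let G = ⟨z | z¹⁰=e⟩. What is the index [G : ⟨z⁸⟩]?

First find ord(z⁸) by computing successive powers:
  (z⁸)¹ = z⁸, (z⁸)² = z⁶, (z⁸)³ = z⁴, (z⁸)⁴ = z², (z⁸)⁵ = e.
So |⟨z⁸⟩| = ord(z⁸) = 5. With |G| = 10, by Lagrange [G : ⟨z⁸⟩] = 10/5 = 2.

Answer: 2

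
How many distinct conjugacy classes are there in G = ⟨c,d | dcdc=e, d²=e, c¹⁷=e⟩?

The conjugacy classes (representative and size) are:
  [e] (size 1), [c¹⁶] (size 2), [c²] (size 2), [c³] (size 2), [c¹³] (size 2), [c¹²] (size 2), [c⁶] (size 2), [c¹⁰] (size 2), [c⁹] (size 2), [c⁷d] (size 17).
Class equation: 1 + 2 + 2 + 2 + 2 + 2 + 2 + 2 + 2 + 17 = 34 = |G|. So G has 10 conjugacy classes.

Answer: 10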